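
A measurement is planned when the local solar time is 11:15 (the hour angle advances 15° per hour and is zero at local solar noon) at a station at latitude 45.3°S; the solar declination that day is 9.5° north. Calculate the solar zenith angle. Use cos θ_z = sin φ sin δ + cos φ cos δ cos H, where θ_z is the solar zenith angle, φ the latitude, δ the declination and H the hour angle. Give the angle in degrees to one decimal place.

Hour angle H = 15° × (11.25 − 12) = -11.25°.
cos θ_z = sin φ sin δ + cos φ cos δ cos H = (-0.7108)(0.1650) + (0.7034)(0.9863)(0.9808) = 0.5632.
θ_z = arccos(0.5632) = 55.72°.

55.7°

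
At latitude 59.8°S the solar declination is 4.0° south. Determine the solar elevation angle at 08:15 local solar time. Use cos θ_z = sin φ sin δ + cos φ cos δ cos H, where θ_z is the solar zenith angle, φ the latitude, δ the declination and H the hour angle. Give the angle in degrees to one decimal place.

19.8°

Hour angle H = 15° × (8.25 − 12) = -56.25°.
cos θ_z = sin φ sin δ + cos φ cos δ cos H = (-0.8643)(-0.0698) + (0.5030)(0.9976)(0.5556) = 0.3391.
θ_z = arccos(0.3391) = 70.18°, so the elevation is 90° − 70.18° = 19.82°.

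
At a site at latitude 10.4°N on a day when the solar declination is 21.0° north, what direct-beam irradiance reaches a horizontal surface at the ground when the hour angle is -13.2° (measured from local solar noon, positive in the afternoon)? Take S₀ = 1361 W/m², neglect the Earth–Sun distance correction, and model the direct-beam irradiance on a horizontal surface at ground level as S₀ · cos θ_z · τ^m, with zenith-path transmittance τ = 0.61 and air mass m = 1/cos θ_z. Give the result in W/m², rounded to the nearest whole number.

cos θ_z = sin φ sin δ + cos φ cos δ cos H = (0.1805)(0.3584) + (0.9836)(0.9336)(0.9736) = 0.9587.
Air mass m = 1/cos θ_z = 1/0.9587 = 1.043; τ^m = 0.61^1.043 = 0.5972.
Surface direct beam = 1361 × 0.9587 × 0.5972 = 779.22 W/m².

779 W/m²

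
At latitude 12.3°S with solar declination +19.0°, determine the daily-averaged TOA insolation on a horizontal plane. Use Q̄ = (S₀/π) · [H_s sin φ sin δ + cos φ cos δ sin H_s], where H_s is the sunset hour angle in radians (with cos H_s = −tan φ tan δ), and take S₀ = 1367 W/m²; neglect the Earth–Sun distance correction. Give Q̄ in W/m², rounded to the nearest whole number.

356 W/m²

−tan φ tan δ = −(-0.2180)(0.3443) = 0.0751; H_s = arccos(0.0751) = 85.69°. In radians, H_s = 1.4956.
H_s sin φ sin δ = 1.4956 × -0.2130 × 0.3256 = -0.1037.
cos φ cos δ sin H_s = 0.9770 × 0.9455 × 0.9972 = 0.9212.
Q̄ = (1367/π) × (-0.1037 + 0.9212) = 435.13 × 0.8175 = 355.72 W/m².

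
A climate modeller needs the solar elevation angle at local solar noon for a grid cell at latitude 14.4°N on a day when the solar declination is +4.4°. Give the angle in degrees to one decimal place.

80.0°

At local solar noon the hour angle is zero, so the elevation is 90° − |φ − δ| = 90° − |14.4° − (4.4°)| = 90° − 10.0° = 80.0°.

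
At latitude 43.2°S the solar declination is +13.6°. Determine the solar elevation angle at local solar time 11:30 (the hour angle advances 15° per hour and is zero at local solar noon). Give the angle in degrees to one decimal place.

Hour angle H = 15° × (11.5 − 12) = -7.50°.
cos θ_z = sin φ sin δ + cos φ cos δ cos H = (-0.6845)(0.2351) + (0.7290)(0.9720)(0.9914) = 0.5416.
θ_z = arccos(0.5416) = 57.21°, so the elevation is 90° − 57.21° = 32.79°.

32.8°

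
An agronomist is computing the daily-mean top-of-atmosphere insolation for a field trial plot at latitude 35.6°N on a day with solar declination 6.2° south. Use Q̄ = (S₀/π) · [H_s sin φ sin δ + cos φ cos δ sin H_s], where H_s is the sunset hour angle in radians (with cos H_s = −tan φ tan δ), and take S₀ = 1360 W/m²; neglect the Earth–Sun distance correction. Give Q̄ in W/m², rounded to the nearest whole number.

308 W/m²

−tan φ tan δ = −(0.7159)(-0.1086) = 0.0777; H_s = arccos(0.0777) = 85.54°. In radians, H_s = 1.4930.
H_s sin φ sin δ = 1.4930 × 0.5821 × -0.1080 = -0.0939.
cos φ cos δ sin H_s = 0.8131 × 0.9942 × 0.9970 = 0.8060.
Q̄ = (1360/π) × (-0.0939 + 0.8060) = 432.90 × 0.7121 = 308.27 W/m².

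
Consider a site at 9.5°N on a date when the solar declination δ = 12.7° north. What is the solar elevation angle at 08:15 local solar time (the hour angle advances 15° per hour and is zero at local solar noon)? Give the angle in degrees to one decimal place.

Hour angle H = 15° × (8.25 − 12) = -56.25°.
With φ = 9.5°, δ = 12.7°, H = -56.25°: sin φ sin δ = 0.0363, cos φ cos δ cos H = 0.5345, so cos θ_z = 0.5708.
θ_z = arccos(0.5708) = 55.19°, so the elevation is 90° − 55.19° = 34.81°.

34.8°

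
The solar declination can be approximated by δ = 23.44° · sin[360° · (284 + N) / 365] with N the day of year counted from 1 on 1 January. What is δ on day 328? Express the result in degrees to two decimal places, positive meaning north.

360 × (284 + 328) / 365 = 603.616°; sin(603.616°) = -0.8958.
δ = 23.44 × -0.8958 = -20.998° ≈ -21.00°.

-21.00°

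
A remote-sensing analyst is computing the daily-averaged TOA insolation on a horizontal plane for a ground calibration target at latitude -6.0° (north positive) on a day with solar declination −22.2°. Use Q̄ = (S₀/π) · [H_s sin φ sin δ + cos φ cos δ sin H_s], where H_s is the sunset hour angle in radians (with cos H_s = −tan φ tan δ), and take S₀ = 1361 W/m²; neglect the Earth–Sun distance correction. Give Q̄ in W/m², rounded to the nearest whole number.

426 W/m²

−tan φ tan δ = −(-0.1051)(-0.4081) = -0.0429; H_s = arccos(-0.0429) = 92.46°. In radians, H_s = 1.6137.
H_s sin φ sin δ = 1.6137 × -0.1045 × -0.3778 = 0.0637.
cos φ cos δ sin H_s = 0.9945 × 0.9259 × 0.9991 = 0.9200.
Q̄ = (1361/π) × (0.0637 + 0.9200) = 433.22 × 0.9837 = 426.16 W/m².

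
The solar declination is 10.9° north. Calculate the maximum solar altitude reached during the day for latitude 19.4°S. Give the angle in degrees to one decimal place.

59.7°

At local solar noon the hour angle is zero, so the elevation is 90° − |φ − δ| = 90° − |-19.4° − (10.9°)| = 90° − 30.3° = 59.7°.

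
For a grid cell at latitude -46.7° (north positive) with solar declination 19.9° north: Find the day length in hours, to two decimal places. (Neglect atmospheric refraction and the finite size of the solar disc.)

cos H_s = −tan(-46.7°) · tan(19.9°) = 0.3841, so H_s = arccos(0.3841) = 67.41°.
Day length = 2 H_s / 15° h⁻¹ = 134.82° / 15 = 8.988 h.

8.99 hours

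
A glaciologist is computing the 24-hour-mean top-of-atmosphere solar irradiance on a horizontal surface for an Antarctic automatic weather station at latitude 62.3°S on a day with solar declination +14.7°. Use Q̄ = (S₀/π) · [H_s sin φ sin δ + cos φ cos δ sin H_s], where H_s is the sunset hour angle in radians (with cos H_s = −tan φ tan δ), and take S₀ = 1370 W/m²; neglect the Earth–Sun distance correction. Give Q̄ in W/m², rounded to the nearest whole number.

67 W/m²

The sunset hour angle satisfies cos H_s = −tan φ tan δ = 0.4997, giving H_s = 60.02°. In radians, H_s = 1.0475.
H_s sin φ sin δ = 1.0475 × -0.8854 × 0.2538 = -0.2354.
cos φ cos δ sin H_s = 0.4648 × 0.9673 × 0.8662 = 0.3894.
Q̄ = (1370/π) × (-0.2354 + 0.3894) = 436.08 × 0.1540 = 67.16 W/m².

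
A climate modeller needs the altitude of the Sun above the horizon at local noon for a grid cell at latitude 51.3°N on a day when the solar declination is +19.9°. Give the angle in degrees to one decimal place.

At local solar noon the hour angle is zero, so the elevation is 90° − |φ − δ| = 90° − |51.3° − (19.9°)| = 90° − 31.4° = 58.6°.

58.6°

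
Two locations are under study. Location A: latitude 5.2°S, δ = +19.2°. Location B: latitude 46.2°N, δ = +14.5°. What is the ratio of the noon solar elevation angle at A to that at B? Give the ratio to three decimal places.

A: 90° − |-5.2 − (19.2)| = 65.60°.
B: 90° − |46.2 − (14.5)| = 58.30°.
Ratio A/B = 65.6000 / 58.3000 = 1.1252.

1.125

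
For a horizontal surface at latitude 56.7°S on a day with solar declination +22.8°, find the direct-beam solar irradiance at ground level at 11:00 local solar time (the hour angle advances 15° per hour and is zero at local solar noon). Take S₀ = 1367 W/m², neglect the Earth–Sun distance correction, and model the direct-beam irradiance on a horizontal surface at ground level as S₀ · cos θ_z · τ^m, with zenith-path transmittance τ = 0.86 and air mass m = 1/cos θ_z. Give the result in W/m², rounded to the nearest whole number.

90 W/m²

Hour angle H = 15° × (11 − 12) = -15.00°.
cos θ_z = sin φ sin δ + cos φ cos δ cos H = (-0.8358)(0.3875) + (0.5490)(0.9219)(0.9659) = 0.1650.
Air mass m = 1/cos θ_z = 1/0.1650 = 6.061; τ^m = 0.86^6.061 = 0.4009.
Surface direct beam = 1367 × 0.1650 × 0.4009 = 90.42 W/m².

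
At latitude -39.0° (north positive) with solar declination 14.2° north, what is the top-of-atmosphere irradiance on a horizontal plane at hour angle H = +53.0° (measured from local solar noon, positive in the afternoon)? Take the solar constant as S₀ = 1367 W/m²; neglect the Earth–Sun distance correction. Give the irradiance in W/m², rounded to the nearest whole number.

409 W/m²

With φ = -39.0°, δ = 14.2°, H = 53.00°: sin φ sin δ = -0.1544, cos φ cos δ cos H = 0.4534, so cos θ_z = 0.2990.
Top-of-atmosphere irradiance = S₀ cos θ_z = 1367 × 0.2990 = 408.73 W/m².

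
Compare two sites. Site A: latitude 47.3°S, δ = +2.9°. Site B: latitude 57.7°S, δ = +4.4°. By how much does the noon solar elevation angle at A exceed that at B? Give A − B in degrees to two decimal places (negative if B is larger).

A: 90° − |-47.3 − (2.9)| = 39.80°.
B: 90° − |-57.7 − (4.4)| = 27.90°.
A − B = 39.80 − 27.90 = 11.90°.

+11.90°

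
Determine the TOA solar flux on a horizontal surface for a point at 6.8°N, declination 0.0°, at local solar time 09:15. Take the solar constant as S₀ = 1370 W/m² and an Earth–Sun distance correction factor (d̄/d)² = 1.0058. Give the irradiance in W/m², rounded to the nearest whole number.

Hour angle H = 15° × (9.25 − 12) = -41.25°.
cos θ_z = sin(6.8°) sin(0.0°) + cos(6.8°) cos(0.0°) cos(-41.25°) = 0.0000 + 0.7466 = 0.7466.
Top-of-atmosphere irradiance = S₀ (d̄/d)² cos θ_z = 1370 × 1.0058 × 0.7466 = 1028.77 W/m².

1029 W/m²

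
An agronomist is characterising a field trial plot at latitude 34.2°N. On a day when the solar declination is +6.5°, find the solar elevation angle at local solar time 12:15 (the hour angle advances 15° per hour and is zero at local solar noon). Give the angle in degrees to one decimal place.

62.1°

Hour angle H = 15° × (12.25 − 12) = 3.75°.
With φ = 34.2°, δ = 6.5°, H = 3.75°: sin φ sin δ = 0.0636, cos φ cos δ cos H = 0.8200, so cos θ_z = 0.8836.
θ_z = arccos(0.8836) = 27.92°, so the elevation is 90° − 27.92° = 62.08°.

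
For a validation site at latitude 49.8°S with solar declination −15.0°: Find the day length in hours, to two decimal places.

−tan φ tan δ = −(-1.1833)(-0.2679) = -0.3170; H_s = arccos(-0.3170) = 108.48°.
Day length = 2 H_s / 15° h⁻¹ = 216.96° / 15 = 14.464 h.

14.46 hours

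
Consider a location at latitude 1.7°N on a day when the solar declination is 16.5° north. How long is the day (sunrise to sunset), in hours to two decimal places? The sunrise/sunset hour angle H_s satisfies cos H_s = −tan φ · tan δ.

cos H_s = −tan(1.7°) · tan(16.5°) = -0.0088, so H_s = arccos(-0.0088) = 90.50°.
Day length = 2 H_s / 15° h⁻¹ = 181.00° / 15 = 12.067 h.

12.07 hours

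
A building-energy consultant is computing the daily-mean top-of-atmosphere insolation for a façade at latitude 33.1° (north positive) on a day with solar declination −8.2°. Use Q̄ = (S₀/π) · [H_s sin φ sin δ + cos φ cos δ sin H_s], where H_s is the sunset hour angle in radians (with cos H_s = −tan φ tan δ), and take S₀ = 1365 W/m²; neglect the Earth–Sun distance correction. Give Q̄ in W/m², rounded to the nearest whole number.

309 W/m²

The sunset hour angle satisfies cos H_s = −tan φ tan δ = 0.0939, giving H_s = 84.61°. In radians, H_s = 1.4767.
H_s sin φ sin δ = 1.4767 × 0.5461 × -0.1426 = -0.1150.
cos φ cos δ sin H_s = 0.8377 × 0.9898 × 0.9956 = 0.8255.
Q̄ = (1365/π) × (-0.1150 + 0.8255) = 434.49 × 0.7105 = 308.71 W/m².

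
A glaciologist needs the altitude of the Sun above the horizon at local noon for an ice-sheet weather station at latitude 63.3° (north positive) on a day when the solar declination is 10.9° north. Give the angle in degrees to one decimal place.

At local solar noon the hour angle is zero, so the elevation is 90° − |φ − δ| = 90° − |63.3° − (10.9°)| = 90° − 52.4° = 37.6°.

37.6°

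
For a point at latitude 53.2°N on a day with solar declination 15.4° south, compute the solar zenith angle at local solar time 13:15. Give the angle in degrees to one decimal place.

70.5°

Hour angle H = 15° × (13.25 − 12) = 18.75°.
cos θ_z = sin(53.2°) sin(-15.4°) + cos(53.2°) cos(-15.4°) cos(18.75°) = -0.2126 + 0.5469 = 0.3343.
θ_z = arccos(0.3343) = 70.47°.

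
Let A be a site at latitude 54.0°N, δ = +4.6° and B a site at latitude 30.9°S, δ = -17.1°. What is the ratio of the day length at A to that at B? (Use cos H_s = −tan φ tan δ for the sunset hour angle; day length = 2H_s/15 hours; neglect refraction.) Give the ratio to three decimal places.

0.958

A: H_s = arccos(−tan 54.0° · tan 4.6°) = 96.36°, so 2H_s/15 = 12.8480 h.
B: H_s = arccos(−tan -30.9° · tan -17.1°) = 100.61°, so 2H_s/15 = 13.4147 h.
Ratio A/B = 12.8480 / 13.4147 = 0.9578.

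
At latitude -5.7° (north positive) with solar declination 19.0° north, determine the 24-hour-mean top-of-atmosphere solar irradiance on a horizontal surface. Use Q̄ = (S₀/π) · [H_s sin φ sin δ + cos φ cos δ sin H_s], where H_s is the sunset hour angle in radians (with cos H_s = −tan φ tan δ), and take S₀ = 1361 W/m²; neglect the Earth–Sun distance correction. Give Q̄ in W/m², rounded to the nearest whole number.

cos H_s = −tan(-5.7°) · tan(19.0°) = 0.0344, so H_s = arccos(0.0344) = 88.03°. In radians, H_s = 1.5364.
H_s sin φ sin δ = 1.5364 × -0.0993 × 0.3256 = -0.0497.
cos φ cos δ sin H_s = 0.9951 × 0.9455 × 0.9994 = 0.9403.
Q̄ = (1361/π) × (-0.0497 + 0.9403) = 433.22 × 0.8906 = 385.83 W/m².

386 W/m²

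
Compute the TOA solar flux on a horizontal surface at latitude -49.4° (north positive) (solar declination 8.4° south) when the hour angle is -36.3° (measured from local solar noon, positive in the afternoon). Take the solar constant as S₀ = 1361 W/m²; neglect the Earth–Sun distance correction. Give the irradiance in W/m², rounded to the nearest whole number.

cos θ_z = sin(-49.4°) sin(-8.4°) + cos(-49.4°) cos(-8.4°) cos(-36.30°) = 0.1109 + 0.5189 = 0.6298.
Top-of-atmosphere irradiance = S₀ cos θ_z = 1361 × 0.6298 = 857.16 W/m².

857 W/m²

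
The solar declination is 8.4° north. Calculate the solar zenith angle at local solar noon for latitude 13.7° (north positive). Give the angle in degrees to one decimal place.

At local solar noon the hour angle is zero, so the zenith angle is |φ − δ| = |13.7° − (8.4°)| = 5.3°.

5.3°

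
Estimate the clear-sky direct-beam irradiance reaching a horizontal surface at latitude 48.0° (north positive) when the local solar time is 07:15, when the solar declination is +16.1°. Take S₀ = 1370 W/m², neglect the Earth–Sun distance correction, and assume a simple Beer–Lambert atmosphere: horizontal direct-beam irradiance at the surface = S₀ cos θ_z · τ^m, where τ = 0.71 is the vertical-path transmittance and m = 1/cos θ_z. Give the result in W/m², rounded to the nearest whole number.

Hour angle H = 15° × (7.25 − 12) = -71.25°.
cos θ_z = sin φ sin δ + cos φ cos δ cos H = (0.7431)(0.2773) + (0.6691)(0.9608)(0.3214) = 0.4127.
Air mass m = 1/cos θ_z = 1/0.4127 = 2.423; τ^m = 0.71^2.423 = 0.4361.
Surface direct beam = 1370 × 0.4127 × 0.4361 = 246.57 W/m².

247 W/m²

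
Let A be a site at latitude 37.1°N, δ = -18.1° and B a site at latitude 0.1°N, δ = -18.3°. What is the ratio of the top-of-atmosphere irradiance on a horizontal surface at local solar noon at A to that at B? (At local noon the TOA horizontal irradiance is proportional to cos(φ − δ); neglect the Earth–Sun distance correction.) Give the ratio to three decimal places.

A: cos θ_z = cos(37.1° − (-18.1°)) = 0.5707.
B: cos θ_z = cos(0.1° − (-18.3°)) = 0.9489.
Ratio A/B = 0.5707 / 0.9489 = 0.6014.

0.601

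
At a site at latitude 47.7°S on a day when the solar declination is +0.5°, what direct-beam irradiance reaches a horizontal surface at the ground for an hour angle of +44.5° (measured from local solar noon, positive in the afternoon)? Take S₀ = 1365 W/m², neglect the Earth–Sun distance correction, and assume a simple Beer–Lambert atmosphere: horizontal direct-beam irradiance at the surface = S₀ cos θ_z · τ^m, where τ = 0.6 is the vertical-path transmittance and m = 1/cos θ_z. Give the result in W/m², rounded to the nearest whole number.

220 W/m²

cos θ_z = sin(-47.7°) sin(0.5°) + cos(-47.7°) cos(0.5°) cos(44.50°) = -0.0065 + 0.4800 = 0.4735.
Air mass m = 1/cos θ_z = 1/0.4735 = 2.112; τ^m = 0.6^2.112 = 0.3400.
Surface direct beam = 1365 × 0.4735 × 0.3400 = 219.75 W/m².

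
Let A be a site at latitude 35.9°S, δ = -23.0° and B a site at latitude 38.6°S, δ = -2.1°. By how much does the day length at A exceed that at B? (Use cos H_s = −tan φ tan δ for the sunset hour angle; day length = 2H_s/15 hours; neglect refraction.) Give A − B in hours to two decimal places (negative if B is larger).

A: H_s = arccos(−tan -35.9° · tan -23.0°) = 107.89°, so 2H_s/15 = 14.3853 h.
B: H_s = arccos(−tan -38.6° · tan -2.1°) = 91.68°, so 2H_s/15 = 12.2240 h.
A − B = 14.3853 − 12.2240 = 2.1613 h.

+2.16 h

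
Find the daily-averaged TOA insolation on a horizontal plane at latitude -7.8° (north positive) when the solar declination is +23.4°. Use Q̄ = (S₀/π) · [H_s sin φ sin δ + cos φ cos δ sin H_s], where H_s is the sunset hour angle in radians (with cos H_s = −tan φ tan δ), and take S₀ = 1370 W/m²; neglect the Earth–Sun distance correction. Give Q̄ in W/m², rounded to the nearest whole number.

−tan φ tan δ = −(-0.1370)(0.4327) = 0.0593; H_s = arccos(0.0593) = 86.60°. In radians, H_s = 1.5115.
H_s sin φ sin δ = 1.5115 × -0.1357 × 0.3971 = -0.0814.
cos φ cos δ sin H_s = 0.9907 × 0.9178 × 0.9982 = 0.9076.
Q̄ = (1370/π) × (-0.0814 + 0.9076) = 436.08 × 0.8262 = 360.29 W/m².

360 W/m²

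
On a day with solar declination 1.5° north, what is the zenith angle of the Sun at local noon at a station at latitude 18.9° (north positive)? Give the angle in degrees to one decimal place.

17.4°

At local solar noon the hour angle is zero, so the zenith angle is |φ − δ| = |18.9° − (1.5°)| = 17.4°.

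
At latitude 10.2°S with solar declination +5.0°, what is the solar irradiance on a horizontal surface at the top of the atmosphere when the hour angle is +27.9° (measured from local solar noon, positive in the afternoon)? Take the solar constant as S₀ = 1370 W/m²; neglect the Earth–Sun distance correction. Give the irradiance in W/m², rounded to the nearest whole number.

1166 W/m²

cos θ_z = sin(-10.2°) sin(5.0°) + cos(-10.2°) cos(5.0°) cos(27.90°) = -0.0154 + 0.8665 = 0.8511.
Top-of-atmosphere irradiance = S₀ cos θ_z = 1370 × 0.8511 = 1166.01 W/m².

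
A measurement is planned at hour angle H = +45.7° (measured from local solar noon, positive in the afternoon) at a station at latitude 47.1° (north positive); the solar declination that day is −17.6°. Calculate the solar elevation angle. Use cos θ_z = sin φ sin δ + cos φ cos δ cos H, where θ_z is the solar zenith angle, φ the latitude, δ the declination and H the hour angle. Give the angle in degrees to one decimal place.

cos θ_z = sin(47.1°) sin(-17.6°) + cos(47.1°) cos(-17.6°) cos(45.70°) = -0.2215 + 0.4532 = 0.2317.
θ_z = arccos(0.2317) = 76.60°, so the elevation is 90° − 76.60° = 13.40°.

13.4°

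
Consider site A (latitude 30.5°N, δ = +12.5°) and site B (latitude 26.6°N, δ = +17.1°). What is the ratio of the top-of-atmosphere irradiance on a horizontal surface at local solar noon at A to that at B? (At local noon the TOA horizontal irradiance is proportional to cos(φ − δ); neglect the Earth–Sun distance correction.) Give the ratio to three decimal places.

A: cos θ_z = cos(30.5° − (12.5°)) = 0.9511.
B: cos θ_z = cos(26.6° − (17.1°)) = 0.9863.
Ratio A/B = 0.9511 / 0.9863 = 0.9643.

0.964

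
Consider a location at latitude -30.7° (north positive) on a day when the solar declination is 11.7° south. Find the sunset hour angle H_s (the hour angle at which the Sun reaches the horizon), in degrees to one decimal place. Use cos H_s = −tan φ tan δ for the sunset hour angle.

97.1°

−tan φ tan δ = −(-0.5938)(-0.2071) = -0.1230; H_s = arccos(-0.1230) = 97.07°.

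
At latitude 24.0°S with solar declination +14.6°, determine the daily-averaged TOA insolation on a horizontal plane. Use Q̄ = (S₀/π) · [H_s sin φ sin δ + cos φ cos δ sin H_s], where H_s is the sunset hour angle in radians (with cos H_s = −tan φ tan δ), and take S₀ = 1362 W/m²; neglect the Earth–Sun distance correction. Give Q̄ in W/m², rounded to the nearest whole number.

316 W/m²

−tan φ tan δ = −(-0.4452)(0.2605) = 0.1160; H_s = arccos(0.1160) = 83.34°. In radians, H_s = 1.4546.
H_s sin φ sin δ = 1.4546 × -0.4067 × 0.2521 = -0.1491.
cos φ cos δ sin H_s = 0.9135 × 0.9677 × 0.9933 = 0.8781.
Q̄ = (1362/π) × (-0.1491 + 0.8781) = 433.54 × 0.7290 = 316.05 W/m².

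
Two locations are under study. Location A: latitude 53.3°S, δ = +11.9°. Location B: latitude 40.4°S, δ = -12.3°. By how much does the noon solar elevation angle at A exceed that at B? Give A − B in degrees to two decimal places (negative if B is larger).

A: 90° − |-53.3 − (11.9)| = 24.80°.
B: 90° − |-40.4 − (-12.3)| = 61.90°.
A − B = 24.80 − 61.90 = -37.10°.

-37.10°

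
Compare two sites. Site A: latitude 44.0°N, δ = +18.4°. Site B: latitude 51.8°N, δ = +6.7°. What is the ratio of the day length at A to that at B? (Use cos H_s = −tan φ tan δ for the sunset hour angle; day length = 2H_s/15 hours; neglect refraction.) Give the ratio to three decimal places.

1.103

A: H_s = arccos(−tan 44.0° · tan 18.4°) = 108.74°, so 2H_s/15 = 14.4987 h.
B: H_s = arccos(−tan 51.8° · tan 6.7°) = 98.59°, so 2H_s/15 = 13.1453 h.
Ratio A/B = 14.4987 / 13.1453 = 1.1030.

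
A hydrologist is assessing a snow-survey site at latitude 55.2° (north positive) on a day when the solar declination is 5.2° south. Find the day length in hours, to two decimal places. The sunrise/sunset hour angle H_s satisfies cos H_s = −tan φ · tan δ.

The sunset hour angle satisfies cos H_s = −tan φ tan δ = 0.1309, giving H_s = 82.48°.
Day length = 2 H_s / 15° h⁻¹ = 164.96° / 15 = 10.997 h.

11.00 hours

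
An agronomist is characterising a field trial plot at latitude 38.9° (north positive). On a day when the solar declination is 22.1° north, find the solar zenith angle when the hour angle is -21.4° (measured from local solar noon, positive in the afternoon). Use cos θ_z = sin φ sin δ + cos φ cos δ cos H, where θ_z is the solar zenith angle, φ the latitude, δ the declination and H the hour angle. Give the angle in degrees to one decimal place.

24.8°

cos θ_z = sin φ sin δ + cos φ cos δ cos H = (0.6280)(0.3762) + (0.7782)(0.9265)(0.9311) = 0.9076.
θ_z = arccos(0.9076) = 24.82°.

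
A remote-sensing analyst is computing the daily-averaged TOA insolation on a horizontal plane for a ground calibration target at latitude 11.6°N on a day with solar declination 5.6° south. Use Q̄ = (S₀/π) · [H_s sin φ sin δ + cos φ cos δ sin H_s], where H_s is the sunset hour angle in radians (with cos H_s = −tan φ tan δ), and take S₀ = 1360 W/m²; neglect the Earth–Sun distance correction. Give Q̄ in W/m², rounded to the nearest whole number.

The sunset hour angle satisfies cos H_s = −tan φ tan δ = 0.0201, giving H_s = 88.85°. In radians, H_s = 1.5507.
H_s sin φ sin δ = 1.5507 × 0.2011 × -0.0976 = -0.0304.
cos φ cos δ sin H_s = 0.9796 × 0.9952 × 0.9998 = 0.9747.
Q̄ = (1360/π) × (-0.0304 + 0.9747) = 432.90 × 0.9443 = 408.79 W/m².

409 W/m²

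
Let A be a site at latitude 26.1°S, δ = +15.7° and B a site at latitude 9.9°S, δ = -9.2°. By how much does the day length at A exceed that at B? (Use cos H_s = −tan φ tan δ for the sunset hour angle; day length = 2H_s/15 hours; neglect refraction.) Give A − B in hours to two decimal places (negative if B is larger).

-1.27 h

A: H_s = arccos(−tan -26.1° · tan 15.7°) = 82.09°, so 2H_s/15 = 10.9453 h.
B: H_s = arccos(−tan -9.9° · tan -9.2°) = 91.62°, so 2H_s/15 = 12.2160 h.
A − B = 10.9453 − 12.2160 = -1.2707 h.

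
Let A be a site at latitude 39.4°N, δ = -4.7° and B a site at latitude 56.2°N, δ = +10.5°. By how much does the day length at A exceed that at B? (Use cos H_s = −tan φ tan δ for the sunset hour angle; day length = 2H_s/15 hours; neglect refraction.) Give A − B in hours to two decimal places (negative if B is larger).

-2.66 h

A: H_s = arccos(−tan 39.4° · tan -4.7°) = 86.13°, so 2H_s/15 = 11.4840 h.
B: H_s = arccos(−tan 56.2° · tan 10.5°) = 106.07°, so 2H_s/15 = 14.1427 h.
A − B = 11.4840 − 14.1427 = -2.6587 h.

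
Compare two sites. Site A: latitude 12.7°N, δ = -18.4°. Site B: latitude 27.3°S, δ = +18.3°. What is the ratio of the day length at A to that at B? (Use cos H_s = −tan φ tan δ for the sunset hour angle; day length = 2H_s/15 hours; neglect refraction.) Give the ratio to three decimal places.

A: H_s = arccos(−tan 12.7° · tan -18.4°) = 85.70°, so 2H_s/15 = 11.4267 h.
B: H_s = arccos(−tan -27.3° · tan 18.3°) = 80.17°, so 2H_s/15 = 10.6893 h.
Ratio A/B = 11.4267 / 10.6893 = 1.0690.

1.069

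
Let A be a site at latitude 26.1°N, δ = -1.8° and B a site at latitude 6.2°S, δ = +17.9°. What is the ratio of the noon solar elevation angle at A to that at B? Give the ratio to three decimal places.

0.942

A: 90° − |26.1 − (-1.8)| = 62.10°.
B: 90° − |-6.2 − (17.9)| = 65.90°.
Ratio A/B = 62.1000 / 65.9000 = 0.9423.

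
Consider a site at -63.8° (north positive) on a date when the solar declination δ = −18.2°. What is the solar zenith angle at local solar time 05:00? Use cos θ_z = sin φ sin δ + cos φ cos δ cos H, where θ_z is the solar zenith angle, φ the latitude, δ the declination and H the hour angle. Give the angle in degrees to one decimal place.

80.1°

Hour angle H = 15° × (5 − 12) = -105.00°.
cos θ_z = sin φ sin δ + cos φ cos δ cos H = (-0.8973)(-0.3123) + (0.4415)(0.9500)(-0.2588) = 0.1717.
θ_z = arccos(0.1717) = 80.11°.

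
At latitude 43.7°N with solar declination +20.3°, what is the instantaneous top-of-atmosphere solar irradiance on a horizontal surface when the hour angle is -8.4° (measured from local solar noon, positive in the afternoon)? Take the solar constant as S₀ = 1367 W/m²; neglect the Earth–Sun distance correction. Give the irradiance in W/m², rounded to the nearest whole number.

1245 W/m²

With φ = 43.7°, δ = 20.3°, H = -8.40°: sin φ sin δ = 0.2397, cos φ cos δ cos H = 0.6708, so cos θ_z = 0.9105.
Top-of-atmosphere irradiance = S₀ cos θ_z = 1367 × 0.9105 = 1244.65 W/m².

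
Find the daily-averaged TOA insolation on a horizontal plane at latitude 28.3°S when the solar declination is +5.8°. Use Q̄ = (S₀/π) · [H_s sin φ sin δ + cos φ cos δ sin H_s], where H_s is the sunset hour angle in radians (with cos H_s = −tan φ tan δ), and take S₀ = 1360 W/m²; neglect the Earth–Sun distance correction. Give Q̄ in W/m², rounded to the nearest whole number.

347 W/m²

The sunset hour angle satisfies cos H_s = −tan φ tan δ = 0.0547, giving H_s = 86.86°. In radians, H_s = 1.5160.
H_s sin φ sin δ = 1.5160 × -0.4741 × 0.1011 = -0.0727.
cos φ cos δ sin H_s = 0.8805 × 0.9949 × 0.9985 = 0.8747.
Q̄ = (1360/π) × (-0.0727 + 0.8747) = 432.90 × 0.8020 = 347.19 W/m².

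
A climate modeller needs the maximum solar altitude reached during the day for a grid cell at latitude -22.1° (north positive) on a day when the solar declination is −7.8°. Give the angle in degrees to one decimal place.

75.7°

At local solar noon the hour angle is zero, so the elevation is 90° − |φ − δ| = 90° − |-22.1° − (-7.8°)| = 90° − 14.3° = 75.7°.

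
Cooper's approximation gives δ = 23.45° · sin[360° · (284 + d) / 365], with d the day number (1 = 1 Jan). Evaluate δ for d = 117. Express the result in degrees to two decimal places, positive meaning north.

360 × (284 + 117) / 365 = 395.507°; sin(395.507°) = 0.5808.
δ = 23.45 × 0.5808 = 13.620° ≈ +13.62°.

+13.62°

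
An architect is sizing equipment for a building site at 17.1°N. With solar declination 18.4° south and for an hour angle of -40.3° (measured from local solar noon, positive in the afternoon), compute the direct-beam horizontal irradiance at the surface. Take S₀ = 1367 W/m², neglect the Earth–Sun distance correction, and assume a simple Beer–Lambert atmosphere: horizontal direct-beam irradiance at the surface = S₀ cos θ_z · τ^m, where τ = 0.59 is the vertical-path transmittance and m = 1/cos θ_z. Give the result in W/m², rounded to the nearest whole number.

cos θ_z = sin φ sin δ + cos φ cos δ cos H = (0.2940)(-0.3156) + (0.9558)(0.9489)(0.7627) = 0.5990.
Air mass m = 1/cos θ_z = 1/0.5990 = 1.669; τ^m = 0.59^1.669 = 0.4145.
Surface direct beam = 1367 × 0.5990 × 0.4145 = 339.41 W/m².

339 W/m²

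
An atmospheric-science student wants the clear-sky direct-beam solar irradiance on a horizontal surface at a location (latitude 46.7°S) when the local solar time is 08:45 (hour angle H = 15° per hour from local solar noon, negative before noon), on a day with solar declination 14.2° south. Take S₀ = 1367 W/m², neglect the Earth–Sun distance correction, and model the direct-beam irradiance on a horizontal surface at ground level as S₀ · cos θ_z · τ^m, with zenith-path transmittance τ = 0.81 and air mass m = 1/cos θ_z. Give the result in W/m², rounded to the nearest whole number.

Hour angle H = 15° × (8.75 − 12) = -48.75°.
cos θ_z = sin φ sin δ + cos φ cos δ cos H = (-0.7278)(-0.2453) + (0.6858)(0.9694)(0.6593) = 0.6168.
Air mass m = 1/cos θ_z = 1/0.6168 = 1.621; τ^m = 0.81^1.621 = 0.7106.
Surface direct beam = 1367 × 0.6168 × 0.7106 = 599.15 W/m².

599 W/m²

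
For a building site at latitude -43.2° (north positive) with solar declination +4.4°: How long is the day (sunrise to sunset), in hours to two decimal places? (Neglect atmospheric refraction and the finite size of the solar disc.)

−tan φ tan δ = −(-0.9391)(0.0769) = 0.0722; H_s = arccos(0.0722) = 85.86°.
Day length = 2 H_s / 15° h⁻¹ = 171.72° / 15 = 11.448 h.

11.45 hours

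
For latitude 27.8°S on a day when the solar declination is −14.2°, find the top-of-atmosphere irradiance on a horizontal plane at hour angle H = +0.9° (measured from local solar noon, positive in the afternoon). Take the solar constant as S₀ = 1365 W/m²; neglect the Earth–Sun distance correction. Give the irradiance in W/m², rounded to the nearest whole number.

cos θ_z = sin φ sin δ + cos φ cos δ cos H = (-0.4664)(-0.2453) + (0.8846)(0.9694)(0.9999) = 0.9719.
Top-of-atmosphere irradiance = S₀ cos θ_z = 1365 × 0.9719 = 1326.64 W/m².

1327 W/m²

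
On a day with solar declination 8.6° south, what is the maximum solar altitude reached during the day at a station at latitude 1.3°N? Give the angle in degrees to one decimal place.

At local solar noon the hour angle is zero, so the elevation is 90° − |φ − δ| = 90° − |1.3° − (-8.6°)| = 90° − 9.9° = 80.1°.

80.1°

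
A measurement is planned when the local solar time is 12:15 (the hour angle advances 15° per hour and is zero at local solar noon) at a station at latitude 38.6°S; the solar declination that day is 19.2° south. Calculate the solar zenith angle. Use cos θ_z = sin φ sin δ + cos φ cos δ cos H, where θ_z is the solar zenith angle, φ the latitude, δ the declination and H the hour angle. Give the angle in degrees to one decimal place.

Hour angle H = 15° × (12.25 − 12) = 3.75°.
cos θ_z = sin φ sin δ + cos φ cos δ cos H = (-0.6239)(-0.3289) + (0.7815)(0.9444)(0.9979) = 0.9417.
θ_z = arccos(0.9417) = 19.66°.

19.7°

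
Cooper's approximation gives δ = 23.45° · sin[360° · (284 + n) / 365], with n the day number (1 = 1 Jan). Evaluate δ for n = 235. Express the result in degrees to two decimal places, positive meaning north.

360 × (284 + 235) / 365 = 511.890°; sin(511.890°) = 0.4712.
δ = 23.45 × 0.4712 = 11.050° ≈ +11.05°.

+11.05°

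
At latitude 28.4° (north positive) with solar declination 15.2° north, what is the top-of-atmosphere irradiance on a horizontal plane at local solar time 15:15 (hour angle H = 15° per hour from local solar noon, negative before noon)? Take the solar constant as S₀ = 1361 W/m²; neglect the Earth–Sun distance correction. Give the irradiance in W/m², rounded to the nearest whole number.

931 W/m²

Hour angle H = 15° × (15.25 − 12) = 48.75°.
cos θ_z = sin φ sin δ + cos φ cos δ cos H = (0.4756)(0.2622) + (0.8796)(0.9650)(0.6593) = 0.6843.
Top-of-atmosphere irradiance = S₀ cos θ_z = 1361 × 0.6843 = 931.33 W/m².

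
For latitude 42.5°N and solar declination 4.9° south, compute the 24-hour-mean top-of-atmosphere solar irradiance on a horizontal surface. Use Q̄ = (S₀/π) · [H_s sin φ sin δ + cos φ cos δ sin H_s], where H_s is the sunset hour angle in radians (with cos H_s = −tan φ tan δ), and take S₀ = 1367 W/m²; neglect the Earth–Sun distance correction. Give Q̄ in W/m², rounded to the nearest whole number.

−tan φ tan δ = −(0.9163)(-0.0857) = 0.0785; H_s = arccos(0.0785) = 85.50°. In radians, H_s = 1.4923.
H_s sin φ sin δ = 1.4923 × 0.6756 × -0.0854 = -0.0861.
cos φ cos δ sin H_s = 0.7373 × 0.9963 × 0.9969 = 0.7323.
Q̄ = (1367/π) × (-0.0861 + 0.7323) = 435.13 × 0.6462 = 281.18 W/m².

281 W/m²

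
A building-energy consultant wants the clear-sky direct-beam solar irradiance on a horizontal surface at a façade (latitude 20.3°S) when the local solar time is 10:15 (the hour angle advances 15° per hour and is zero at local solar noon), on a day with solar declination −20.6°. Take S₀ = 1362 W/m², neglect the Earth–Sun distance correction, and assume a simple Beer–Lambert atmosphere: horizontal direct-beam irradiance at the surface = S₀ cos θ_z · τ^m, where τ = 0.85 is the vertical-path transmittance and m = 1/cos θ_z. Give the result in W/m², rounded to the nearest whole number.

Hour angle H = 15° × (10.25 − 12) = -26.25°.
cos θ_z = sin(-20.3°) sin(-20.6°) + cos(-20.3°) cos(-20.6°) cos(-26.25°) = 0.1221 + 0.7874 = 0.9095.
Air mass m = 1/cos θ_z = 1/0.9095 = 1.100; τ^m = 0.85^1.100 = 0.8363.
Surface direct beam = 1362 × 0.9095 × 0.8363 = 1035.96 W/m².

1036 W/m²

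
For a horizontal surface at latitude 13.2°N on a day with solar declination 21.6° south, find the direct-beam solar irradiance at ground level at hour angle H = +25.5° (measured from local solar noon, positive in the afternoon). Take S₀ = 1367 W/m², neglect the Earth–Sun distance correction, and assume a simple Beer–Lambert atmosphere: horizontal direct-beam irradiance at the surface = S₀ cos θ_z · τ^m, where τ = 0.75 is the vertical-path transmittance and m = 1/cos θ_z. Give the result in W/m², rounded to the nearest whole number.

cos θ_z = sin(13.2°) sin(-21.6°) + cos(13.2°) cos(-21.6°) cos(25.50°) = -0.0841 + 0.8170 = 0.7329.
Air mass m = 1/cos θ_z = 1/0.7329 = 1.364; τ^m = 0.75^1.364 = 0.6754.
Surface direct beam = 1367 × 0.7329 × 0.6754 = 676.67 W/m².

677 W/m²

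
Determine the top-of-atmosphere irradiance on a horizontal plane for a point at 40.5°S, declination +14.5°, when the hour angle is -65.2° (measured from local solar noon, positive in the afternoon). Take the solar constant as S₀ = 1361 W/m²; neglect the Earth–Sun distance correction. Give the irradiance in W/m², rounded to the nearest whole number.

199 W/m²

cos θ_z = sin φ sin δ + cos φ cos δ cos H = (-0.6494)(0.2504) + (0.7604)(0.9681)(0.4195) = 0.1462.
Top-of-atmosphere irradiance = S₀ cos θ_z = 1361 × 0.1462 = 198.98 W/m².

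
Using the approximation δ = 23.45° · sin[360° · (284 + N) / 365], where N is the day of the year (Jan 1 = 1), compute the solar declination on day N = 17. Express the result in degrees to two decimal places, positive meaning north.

360 × (284 + 17) / 365 = 296.877°; sin(296.877°) = -0.8920.
δ = 23.45 × -0.8920 = -20.917° ≈ -20.92°.

-20.92°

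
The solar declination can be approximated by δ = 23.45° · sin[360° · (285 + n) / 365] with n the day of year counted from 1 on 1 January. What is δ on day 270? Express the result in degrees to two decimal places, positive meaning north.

-3.02°

360 × (285 + 270) / 365 = 547.397°; sin(547.397°) = -0.1287.
δ = 23.45 × -0.1287 = -3.018° ≈ -3.02°.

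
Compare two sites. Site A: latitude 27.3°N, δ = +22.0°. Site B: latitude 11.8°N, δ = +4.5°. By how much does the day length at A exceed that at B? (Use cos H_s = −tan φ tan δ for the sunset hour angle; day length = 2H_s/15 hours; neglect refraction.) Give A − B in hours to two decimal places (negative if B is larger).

+1.48 h

A: H_s = arccos(−tan 27.3° · tan 22.0°) = 102.04°, so 2H_s/15 = 13.6053 h.
B: H_s = arccos(−tan 11.8° · tan 4.5°) = 90.94°, so 2H_s/15 = 12.1253 h.
A − B = 13.6053 − 12.1253 = 1.4800 h.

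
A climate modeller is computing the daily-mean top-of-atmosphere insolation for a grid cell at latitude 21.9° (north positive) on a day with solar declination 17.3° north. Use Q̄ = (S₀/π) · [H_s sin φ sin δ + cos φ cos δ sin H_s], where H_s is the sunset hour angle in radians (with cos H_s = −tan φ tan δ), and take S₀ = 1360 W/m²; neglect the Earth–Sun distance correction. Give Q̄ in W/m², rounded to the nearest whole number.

462 W/m²

The sunset hour angle satisfies cos H_s = −tan φ tan δ = -0.1252, giving H_s = 97.19°. In radians, H_s = 1.6963.
H_s sin φ sin δ = 1.6963 × 0.3730 × 0.2974 = 0.1882.
cos φ cos δ sin H_s = 0.9278 × 0.9548 × 0.9921 = 0.8789.
Q̄ = (1360/π) × (0.1882 + 0.8789) = 432.90 × 1.0671 = 461.95 W/m².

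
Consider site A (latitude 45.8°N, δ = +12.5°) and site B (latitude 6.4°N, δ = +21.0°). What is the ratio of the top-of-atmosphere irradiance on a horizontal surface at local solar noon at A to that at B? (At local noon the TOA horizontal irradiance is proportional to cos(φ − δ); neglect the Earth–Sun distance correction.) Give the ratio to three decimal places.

0.864

A: cos θ_z = cos(45.8° − (12.5°)) = 0.8358.
B: cos θ_z = cos(6.4° − (21.0°)) = 0.9677.
Ratio A/B = 0.8358 / 0.9677 = 0.8637.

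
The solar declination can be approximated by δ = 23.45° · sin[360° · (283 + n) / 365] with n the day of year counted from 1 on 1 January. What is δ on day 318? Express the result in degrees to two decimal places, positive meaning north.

360 × (283 + 318) / 365 = 592.767°; sin(592.767°) = -0.7962.
δ = 23.45 × -0.7962 = -18.671° ≈ -18.67°.

-18.67°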